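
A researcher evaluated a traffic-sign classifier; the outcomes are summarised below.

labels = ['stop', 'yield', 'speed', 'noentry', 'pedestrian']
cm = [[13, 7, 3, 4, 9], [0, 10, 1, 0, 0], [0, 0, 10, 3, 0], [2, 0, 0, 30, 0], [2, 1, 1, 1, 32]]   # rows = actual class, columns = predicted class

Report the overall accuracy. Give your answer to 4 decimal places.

Accuracy = trace / total = (13+10+10+30+32=95) / 129 = 95/129 = 0.7364

0.7364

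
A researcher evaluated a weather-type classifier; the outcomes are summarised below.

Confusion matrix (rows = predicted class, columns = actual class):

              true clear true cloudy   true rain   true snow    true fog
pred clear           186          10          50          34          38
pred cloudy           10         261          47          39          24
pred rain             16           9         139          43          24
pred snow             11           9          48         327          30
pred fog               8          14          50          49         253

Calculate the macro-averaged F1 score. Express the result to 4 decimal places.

0.6654

Per-class F1 score (2·TP/(2·TP+FP+FN)):
  clear: TP=186, FP=10+50+34+38=132, FN=10+16+11+8=45 → 372/549 = 0.67760
  cloudy: TP=261, FP=10+47+39+24=120, FN=10+9+9+14=42 → 522/684 = 0.76316
  rain: TP=139, FP=16+9+43+24=92, FN=50+47+48+50=195 → 278/565 = 0.49204
  snow: TP=327, FP=11+9+48+30=98, FN=34+39+43+49=165 → 654/917 = 0.71320
  fog: TP=253, FP=8+14+50+49=121, FN=38+24+24+30=116 → 506/743 = 0.68102
Macro-F1 score = mean = (0.67760 + 0.76316 + 0.49204 + 0.71320 + 0.68102) / 5 = 0.6654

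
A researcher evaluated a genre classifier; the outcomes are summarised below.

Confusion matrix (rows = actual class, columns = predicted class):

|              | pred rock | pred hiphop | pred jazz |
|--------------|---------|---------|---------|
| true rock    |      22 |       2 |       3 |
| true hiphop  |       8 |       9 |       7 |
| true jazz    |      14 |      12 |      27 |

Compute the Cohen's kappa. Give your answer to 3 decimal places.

Observed agreement pₒ = trace/N = 58/104 = 0.5577
Expected agreement pₑ = Σ (rowᵢ·colᵢ)/N² = (27·44 + 24·23 + 53·37)/104² = 0.3422
κ = (pₒ − pₑ)/(1 − pₑ) = (0.5577 − 0.3422)/(1 − 0.3422) = 0.328

0.328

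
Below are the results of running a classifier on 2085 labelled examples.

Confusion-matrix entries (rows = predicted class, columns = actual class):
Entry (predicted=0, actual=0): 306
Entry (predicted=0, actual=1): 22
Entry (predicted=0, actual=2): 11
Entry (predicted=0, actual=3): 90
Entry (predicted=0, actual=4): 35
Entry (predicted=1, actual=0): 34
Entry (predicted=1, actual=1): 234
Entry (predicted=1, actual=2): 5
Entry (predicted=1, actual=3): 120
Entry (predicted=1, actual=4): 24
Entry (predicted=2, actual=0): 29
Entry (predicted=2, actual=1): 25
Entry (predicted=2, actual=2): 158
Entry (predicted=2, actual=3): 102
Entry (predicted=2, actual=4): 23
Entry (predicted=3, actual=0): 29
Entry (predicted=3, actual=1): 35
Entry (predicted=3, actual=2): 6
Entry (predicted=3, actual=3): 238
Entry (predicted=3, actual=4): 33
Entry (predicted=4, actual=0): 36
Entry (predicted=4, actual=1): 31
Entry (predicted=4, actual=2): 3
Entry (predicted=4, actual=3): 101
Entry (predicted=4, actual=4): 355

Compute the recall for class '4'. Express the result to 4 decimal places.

Treat '4' as positive and all other classes as negative.
recall = TP/(TP+FN).
4: TP=355, FN=35+24+23+33=115 → 355/470 = 0.75532

0.7553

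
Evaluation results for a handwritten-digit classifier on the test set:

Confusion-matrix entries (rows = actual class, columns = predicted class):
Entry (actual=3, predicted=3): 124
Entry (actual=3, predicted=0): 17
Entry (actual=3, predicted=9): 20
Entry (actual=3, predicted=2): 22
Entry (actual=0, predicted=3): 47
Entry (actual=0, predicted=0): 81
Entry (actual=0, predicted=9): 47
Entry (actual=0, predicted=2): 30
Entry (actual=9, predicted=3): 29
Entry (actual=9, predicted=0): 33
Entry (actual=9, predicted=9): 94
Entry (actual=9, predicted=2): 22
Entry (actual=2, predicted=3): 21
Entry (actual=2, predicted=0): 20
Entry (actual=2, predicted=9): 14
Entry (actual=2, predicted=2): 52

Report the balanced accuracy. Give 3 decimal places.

0.522

Balanced accuracy = mean of per-class recall.
  3: recall = 124/183 = 0.6776
  0: recall = 81/205 = 0.3951
  9: recall = 94/178 = 0.5281
  2: recall = 52/107 = 0.4860
Mean = (0.6776 + 0.3951 + 0.5281 + 0.4860) / 4 = 0.522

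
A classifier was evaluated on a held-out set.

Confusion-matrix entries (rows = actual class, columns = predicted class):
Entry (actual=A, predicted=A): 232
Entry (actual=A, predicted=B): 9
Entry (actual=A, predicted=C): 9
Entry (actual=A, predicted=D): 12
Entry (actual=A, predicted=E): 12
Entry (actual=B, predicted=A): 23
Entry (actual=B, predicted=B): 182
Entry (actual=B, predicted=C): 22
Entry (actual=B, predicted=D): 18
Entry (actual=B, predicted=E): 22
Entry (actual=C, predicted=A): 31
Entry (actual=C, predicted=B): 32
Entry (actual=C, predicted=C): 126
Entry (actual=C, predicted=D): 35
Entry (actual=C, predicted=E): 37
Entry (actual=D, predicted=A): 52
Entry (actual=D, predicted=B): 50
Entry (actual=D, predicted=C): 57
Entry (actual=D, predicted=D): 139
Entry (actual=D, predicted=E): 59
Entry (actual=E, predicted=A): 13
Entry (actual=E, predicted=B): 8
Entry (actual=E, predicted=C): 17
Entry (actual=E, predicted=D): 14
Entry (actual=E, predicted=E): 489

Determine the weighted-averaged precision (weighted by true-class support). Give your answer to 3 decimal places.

Per-class precision (TP/(TP+FP)):
  A: TP=232, FP=23+31+52+13=119 → 232/351 = 0.6610
  B: TP=182, FP=9+32+50+8=99 → 182/281 = 0.6477
  C: TP=126, FP=9+22+57+17=105 → 126/231 = 0.5455
  D: TP=139, FP=12+18+35+14=79 → 139/218 = 0.6376
  E: TP=489, FP=12+22+37+59=130 → 489/619 = 0.7900
Weighted-precision = Σ (supportᵢ/N)·precisionᵢ with N=1700: (274/1700)·0.6610 + (267/1700)·0.6477 + (261/1700)·0.5455 + (357/1700)·0.6376 + (541/1700)·0.7900 = 0.677

0.677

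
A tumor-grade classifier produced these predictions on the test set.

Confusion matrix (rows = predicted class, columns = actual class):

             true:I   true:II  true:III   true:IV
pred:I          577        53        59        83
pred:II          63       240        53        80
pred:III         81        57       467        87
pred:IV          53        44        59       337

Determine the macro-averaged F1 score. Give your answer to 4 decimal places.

0.6628

Per-class F1 score (2·TP/(2·TP+FP+FN)):
  I: TP=577, FP=53+59+83=195, FN=63+81+53=197 → 1154/1546 = 0.74644
  II: TP=240, FP=63+53+80=196, FN=53+57+44=154 → 480/830 = 0.57831
  III: TP=467, FP=81+57+87=225, FN=59+53+59=171 → 934/1330 = 0.70226
  IV: TP=337, FP=53+44+59=156, FN=83+80+87=250 → 674/1080 = 0.62407
Macro-F1 score = mean = (0.74644 + 0.57831 + 0.70226 + 0.62407) / 4 = 0.6628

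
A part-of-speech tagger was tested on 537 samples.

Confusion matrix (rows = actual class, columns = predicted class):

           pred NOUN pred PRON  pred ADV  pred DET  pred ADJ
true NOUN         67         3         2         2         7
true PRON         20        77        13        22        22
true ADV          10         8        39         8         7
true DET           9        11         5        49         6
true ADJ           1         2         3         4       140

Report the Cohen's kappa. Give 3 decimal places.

0.607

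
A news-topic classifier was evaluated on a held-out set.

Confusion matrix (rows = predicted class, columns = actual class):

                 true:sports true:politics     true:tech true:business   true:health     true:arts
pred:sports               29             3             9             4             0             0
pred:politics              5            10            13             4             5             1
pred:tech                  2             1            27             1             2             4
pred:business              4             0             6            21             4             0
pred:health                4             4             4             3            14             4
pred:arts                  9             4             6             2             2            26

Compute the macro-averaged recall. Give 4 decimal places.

0.5464

Per-class recall (TP/(TP+FN)):
  sports: TP=29, FN=5+2+4+4+9=24 → 29/53 = 0.54717
  politics: TP=10, FN=3+1+0+4+4=12 → 10/22 = 0.45455
  tech: TP=27, FN=9+13+6+4+6=38 → 27/65 = 0.41538
  business: TP=21, FN=4+4+1+3+2=14 → 21/35 = 0.60000
  health: TP=14, FN=0+5+2+4+2=13 → 14/27 = 0.51852
  arts: TP=26, FN=0+1+4+0+4=9 → 26/35 = 0.74286
Macro-recall = mean = (0.54717 + 0.45455 + 0.41538 + 0.60000 + 0.51852 + 0.74286) / 6 = 0.5464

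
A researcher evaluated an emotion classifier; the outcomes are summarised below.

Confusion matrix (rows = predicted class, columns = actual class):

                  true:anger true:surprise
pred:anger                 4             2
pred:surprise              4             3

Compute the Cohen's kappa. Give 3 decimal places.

0.093

Observed agreement pₒ = trace/N = 7/13 = 0.5385
Expected agreement pₑ = Σ (rowᵢ·colᵢ)/N² = (8·6 + 5·7)/13² = 0.4911
κ = (pₒ − pₑ)/(1 − pₑ) = (0.5385 − 0.4911)/(1 − 0.4911) = 0.093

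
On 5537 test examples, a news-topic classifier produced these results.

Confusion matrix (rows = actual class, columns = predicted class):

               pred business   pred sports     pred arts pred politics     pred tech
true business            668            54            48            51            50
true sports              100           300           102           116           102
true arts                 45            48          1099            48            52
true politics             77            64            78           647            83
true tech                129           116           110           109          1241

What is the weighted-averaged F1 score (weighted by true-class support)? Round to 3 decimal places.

Per-class F1 score (2·TP/(2·TP+FP+FN)):
  business: TP=668, FP=100+45+77+129=351, FN=54+48+51+50=203 → 1336/1890 = 0.7069
  sports: TP=300, FP=54+48+64+116=282, FN=100+102+116+102=420 → 600/1302 = 0.4608
  arts: TP=1099, FP=48+102+78+110=338, FN=45+48+48+52=193 → 2198/2729 = 0.8054
  politics: TP=647, FP=51+116+48+109=324, FN=77+64+78+83=302 → 1294/1920 = 0.6740
  tech: TP=1241, FP=50+102+52+83=287, FN=129+116+110+109=464 → 2482/3233 = 0.7677
Weighted-F1 score = Σ (supportᵢ/N)·F1 scoreᵢ with N=5537: (871/5537)·0.7069 + (720/5537)·0.4608 + (1292/5537)·0.8054 + (949/5537)·0.6740 + (1705/5537)·0.7677 = 0.711

0.711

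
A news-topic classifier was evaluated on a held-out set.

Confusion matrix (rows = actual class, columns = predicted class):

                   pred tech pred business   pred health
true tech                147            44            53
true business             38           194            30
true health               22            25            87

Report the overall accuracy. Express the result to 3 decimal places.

0.669

Accuracy = trace / total = (147+194+87=428) / 640 = 428/640 = 0.669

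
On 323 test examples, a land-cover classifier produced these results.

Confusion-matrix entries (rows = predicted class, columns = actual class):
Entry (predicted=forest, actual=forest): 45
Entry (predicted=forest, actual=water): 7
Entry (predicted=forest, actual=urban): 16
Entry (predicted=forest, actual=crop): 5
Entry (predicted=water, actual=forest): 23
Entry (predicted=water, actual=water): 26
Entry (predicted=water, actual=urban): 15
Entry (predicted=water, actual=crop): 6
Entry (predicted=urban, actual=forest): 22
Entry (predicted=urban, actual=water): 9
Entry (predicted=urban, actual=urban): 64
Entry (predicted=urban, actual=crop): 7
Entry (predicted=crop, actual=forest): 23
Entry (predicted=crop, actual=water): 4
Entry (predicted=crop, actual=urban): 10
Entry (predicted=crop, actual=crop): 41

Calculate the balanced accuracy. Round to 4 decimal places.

0.5670

Balanced accuracy = mean of per-class recall.
  forest: recall = 45/113 = 0.39823
  water: recall = 26/46 = 0.56522
  urban: recall = 64/105 = 0.60952
  crop: recall = 41/59 = 0.69492
Mean = (0.39823 + 0.56522 + 0.60952 + 0.69492) / 4 = 0.5670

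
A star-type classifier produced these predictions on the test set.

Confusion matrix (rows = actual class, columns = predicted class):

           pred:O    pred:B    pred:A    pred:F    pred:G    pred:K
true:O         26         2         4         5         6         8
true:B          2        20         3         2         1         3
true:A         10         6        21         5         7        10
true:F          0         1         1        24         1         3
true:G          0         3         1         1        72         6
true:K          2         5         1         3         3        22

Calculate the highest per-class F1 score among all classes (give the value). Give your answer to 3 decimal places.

0.832

Per-class F1 score (2·TP/(2·TP+FP+FN)):
  O: TP=26, FP=2+10+0+0+2=14, FN=2+4+5+6+8=25 → 52/91 = 0.5714
  B: TP=20, FP=2+6+1+3+5=17, FN=2+3+2+1+3=11 → 40/68 = 0.5882
  A: TP=21, FP=4+3+1+1+1=10, FN=10+6+5+7+10=38 → 42/90 = 0.4667
  F: TP=24, FP=5+2+5+1+3=16, FN=0+1+1+1+3=6 → 48/70 = 0.6857
  G: TP=72, FP=6+1+7+1+3=18, FN=0+3+1+1+6=11 → 144/173 = 0.8324
  K: TP=22, FP=8+3+10+3+6=30, FN=2+5+1+3+3=14 → 44/88 = 0.5000
Highest is class 'G' with F1 score = 0.832.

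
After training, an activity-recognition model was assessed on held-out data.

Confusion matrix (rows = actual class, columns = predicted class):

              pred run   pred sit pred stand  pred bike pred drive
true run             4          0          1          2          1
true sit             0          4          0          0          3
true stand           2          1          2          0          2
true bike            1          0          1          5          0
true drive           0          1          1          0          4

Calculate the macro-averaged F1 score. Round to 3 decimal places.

Per-class F1 score (2·TP/(2·TP+FP+FN)):
  run: TP=4, FP=0+2+1+0=3, FN=0+1+2+1=4 → 8/15 = 0.5333
  sit: TP=4, FP=0+1+0+1=2, FN=0+0+0+3=3 → 8/13 = 0.6154
  stand: TP=2, FP=1+0+1+1=3, FN=2+1+0+2=5 → 4/12 = 0.3333
  bike: TP=5, FP=2+0+0+0=2, FN=1+0+1+0=2 → 10/14 = 0.7143
  drive: TP=4, FP=1+3+2+0=6, FN=0+1+1+0=2 → 8/16 = 0.5000
Macro-F1 score = mean = (0.5333 + 0.6154 + 0.3333 + 0.7143 + 0.5000) / 5 = 0.539

0.539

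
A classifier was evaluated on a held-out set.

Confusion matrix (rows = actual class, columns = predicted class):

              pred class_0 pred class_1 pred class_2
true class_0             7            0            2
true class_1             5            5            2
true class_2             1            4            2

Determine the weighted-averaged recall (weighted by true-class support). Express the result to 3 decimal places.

0.500

Per-class recall (TP/(TP+FN)):
  class_0: TP=7, FN=0+2=2 → 7/9 = 0.7778
  class_1: TP=5, FN=5+2=7 → 5/12 = 0.4167
  class_2: TP=2, FN=1+4=5 → 2/7 = 0.2857
Weighted-recall = Σ (supportᵢ/N)·recallᵢ with N=28: (9/28)·0.7778 + (12/28)·0.4167 + (7/28)·0.2857 = 0.500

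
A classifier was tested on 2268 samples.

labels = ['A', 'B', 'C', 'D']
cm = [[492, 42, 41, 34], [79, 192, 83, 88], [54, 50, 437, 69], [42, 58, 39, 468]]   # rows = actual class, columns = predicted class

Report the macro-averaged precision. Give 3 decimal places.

Per-class precision (TP/(TP+FP)):
  A: TP=492, FP=79+54+42=175 → 492/667 = 0.7376
  B: TP=192, FP=42+50+58=150 → 192/342 = 0.5614
  C: TP=437, FP=41+83+39=163 → 437/600 = 0.7283
  D: TP=468, FP=34+88+69=191 → 468/659 = 0.7102
Macro-precision = mean = (0.7376 + 0.5614 + 0.7283 + 0.7102) / 4 = 0.684

0.684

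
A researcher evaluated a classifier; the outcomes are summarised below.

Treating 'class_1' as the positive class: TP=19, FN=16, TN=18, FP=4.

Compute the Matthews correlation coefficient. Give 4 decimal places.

0.3583

MCC = (TP·TN − FP·FN) / √((TP+FP)(TP+FN)(TN+FP)(TN+FN))
Numerator = 19·18 − 4·16 = 278
Denominator = √(23·35·22·34) = √602140 = 775.9768
MCC = 278 / 775.9768 = 0.3583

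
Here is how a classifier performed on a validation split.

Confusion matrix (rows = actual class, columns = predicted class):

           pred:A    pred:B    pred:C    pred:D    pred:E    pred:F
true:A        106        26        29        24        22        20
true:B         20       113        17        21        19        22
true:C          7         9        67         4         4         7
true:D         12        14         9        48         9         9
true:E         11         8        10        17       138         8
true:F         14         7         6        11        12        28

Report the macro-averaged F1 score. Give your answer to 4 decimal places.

0.5217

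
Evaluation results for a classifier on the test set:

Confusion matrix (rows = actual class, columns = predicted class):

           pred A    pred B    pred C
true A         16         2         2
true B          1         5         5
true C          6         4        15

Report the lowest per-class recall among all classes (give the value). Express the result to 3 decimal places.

0.455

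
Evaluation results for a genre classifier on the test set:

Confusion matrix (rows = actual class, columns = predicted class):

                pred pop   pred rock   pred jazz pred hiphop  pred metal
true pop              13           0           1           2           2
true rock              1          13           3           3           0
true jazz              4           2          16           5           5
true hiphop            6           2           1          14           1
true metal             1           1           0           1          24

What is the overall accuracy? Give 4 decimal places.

Accuracy = trace / total = (13+13+16+14+24=80) / 121 = 80/121 = 0.6612

0.6612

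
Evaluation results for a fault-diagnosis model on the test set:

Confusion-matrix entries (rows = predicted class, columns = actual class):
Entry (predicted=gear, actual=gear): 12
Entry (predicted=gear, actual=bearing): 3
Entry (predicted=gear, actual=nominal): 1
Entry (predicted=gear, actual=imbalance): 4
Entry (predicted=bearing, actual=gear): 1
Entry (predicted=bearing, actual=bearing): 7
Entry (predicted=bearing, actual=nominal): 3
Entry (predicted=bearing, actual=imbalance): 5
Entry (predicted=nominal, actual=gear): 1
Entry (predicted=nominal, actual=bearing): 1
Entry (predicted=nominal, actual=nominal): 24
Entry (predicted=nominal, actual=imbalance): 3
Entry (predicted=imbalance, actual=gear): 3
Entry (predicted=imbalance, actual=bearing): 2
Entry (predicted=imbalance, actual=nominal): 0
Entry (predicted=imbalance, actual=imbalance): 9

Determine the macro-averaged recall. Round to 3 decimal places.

0.633

Per-class recall (TP/(TP+FN)):
  gear: TP=12, FN=1+1+3=5 → 12/17 = 0.7059
  bearing: TP=7, FN=3+1+2=6 → 7/13 = 0.5385
  nominal: TP=24, FN=1+3+0=4 → 24/28 = 0.8571
  imbalance: TP=9, FN=4+5+3=12 → 9/21 = 0.4286
Macro-recall = mean = (0.7059 + 0.5385 + 0.8571 + 0.4286) / 4 = 0.633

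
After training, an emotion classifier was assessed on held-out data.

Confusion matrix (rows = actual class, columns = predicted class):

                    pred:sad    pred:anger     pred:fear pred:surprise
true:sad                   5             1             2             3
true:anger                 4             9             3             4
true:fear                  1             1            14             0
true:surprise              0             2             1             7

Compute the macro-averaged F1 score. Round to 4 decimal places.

Per-class F1 score (2·TP/(2·TP+FP+FN)):
  sad: TP=5, FP=4+1+0=5, FN=1+2+3=6 → 10/21 = 0.47619
  anger: TP=9, FP=1+1+2=4, FN=4+3+4=11 → 18/33 = 0.54545
  fear: TP=14, FP=2+3+1=6, FN=1+1+0=2 → 28/36 = 0.77778
  surprise: TP=7, FP=3+4+0=7, FN=0+2+1=3 → 14/24 = 0.58333
Macro-F1 score = mean = (0.47619 + 0.54545 + 0.77778 + 0.58333) / 4 = 0.5957

0.5957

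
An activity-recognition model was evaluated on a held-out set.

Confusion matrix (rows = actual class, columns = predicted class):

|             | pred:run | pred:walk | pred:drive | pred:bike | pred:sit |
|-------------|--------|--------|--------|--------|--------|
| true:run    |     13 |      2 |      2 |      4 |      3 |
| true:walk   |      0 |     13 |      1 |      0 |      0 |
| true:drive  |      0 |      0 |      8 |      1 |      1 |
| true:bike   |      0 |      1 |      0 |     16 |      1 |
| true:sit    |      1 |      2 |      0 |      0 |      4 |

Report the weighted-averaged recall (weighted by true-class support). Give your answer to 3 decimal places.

0.740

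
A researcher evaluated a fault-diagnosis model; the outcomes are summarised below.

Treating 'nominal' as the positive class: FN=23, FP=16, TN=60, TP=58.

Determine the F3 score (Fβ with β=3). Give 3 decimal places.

0.722

Fβ = (1+β²)·TP / ((1+β²)·TP + β²·FN + FP), with β²=9
= 10·58 / (10·58 + 9·23 + 16) = 0.722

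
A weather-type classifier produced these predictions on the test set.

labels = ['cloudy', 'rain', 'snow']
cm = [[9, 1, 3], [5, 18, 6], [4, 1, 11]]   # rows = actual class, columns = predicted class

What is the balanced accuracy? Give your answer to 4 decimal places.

0.6668

Balanced accuracy = mean of per-class recall.
  cloudy: recall = 9/13 = 0.69231
  rain: recall = 18/29 = 0.62069
  snow: recall = 11/16 = 0.68750
Mean = (0.69231 + 0.62069 + 0.68750) / 3 = 0.6668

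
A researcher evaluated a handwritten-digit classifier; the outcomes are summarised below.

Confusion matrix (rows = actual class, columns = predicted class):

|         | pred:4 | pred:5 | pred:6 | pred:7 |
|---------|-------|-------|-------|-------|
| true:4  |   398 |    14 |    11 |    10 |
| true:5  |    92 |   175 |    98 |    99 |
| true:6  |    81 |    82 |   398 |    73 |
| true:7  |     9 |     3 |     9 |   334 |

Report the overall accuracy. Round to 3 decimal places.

0.692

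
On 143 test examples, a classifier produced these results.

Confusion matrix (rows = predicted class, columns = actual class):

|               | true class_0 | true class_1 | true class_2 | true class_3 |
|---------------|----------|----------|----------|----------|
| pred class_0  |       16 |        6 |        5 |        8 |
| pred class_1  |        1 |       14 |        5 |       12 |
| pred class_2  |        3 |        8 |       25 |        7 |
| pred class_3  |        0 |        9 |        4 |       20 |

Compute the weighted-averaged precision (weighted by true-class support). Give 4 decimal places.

0.5349

Per-class precision (TP/(TP+FP)):
  class_0: TP=16, FP=6+5+8=19 → 16/35 = 0.45714
  class_1: TP=14, FP=1+5+12=18 → 14/32 = 0.43750
  class_2: TP=25, FP=3+8+7=18 → 25/43 = 0.58140
  class_3: TP=20, FP=0+9+4=13 → 20/33 = 0.60606
Weighted-precision = Σ (supportᵢ/N)·precisionᵢ with N=143: (20/143)·0.45714 + (37/143)·0.43750 + (39/143)·0.58140 + (47/143)·0.60606 = 0.5349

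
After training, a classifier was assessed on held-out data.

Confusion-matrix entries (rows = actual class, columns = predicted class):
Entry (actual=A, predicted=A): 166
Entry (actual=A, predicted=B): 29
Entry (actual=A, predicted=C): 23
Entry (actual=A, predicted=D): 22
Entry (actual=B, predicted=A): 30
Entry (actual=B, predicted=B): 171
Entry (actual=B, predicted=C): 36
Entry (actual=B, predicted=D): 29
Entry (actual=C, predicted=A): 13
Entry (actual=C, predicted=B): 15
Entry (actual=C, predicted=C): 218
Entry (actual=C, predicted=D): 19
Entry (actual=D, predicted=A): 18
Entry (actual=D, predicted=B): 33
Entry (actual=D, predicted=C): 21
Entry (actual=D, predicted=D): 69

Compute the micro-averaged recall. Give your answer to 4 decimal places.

0.6842

Micro-averaging pools counts across classes: ΣTP=624, ΣFP=288, ΣFN=288.
Micro-recall = TP/(TP+FN) on pooled counts = 0.6842 (equals overall accuracy in single-label multiclass).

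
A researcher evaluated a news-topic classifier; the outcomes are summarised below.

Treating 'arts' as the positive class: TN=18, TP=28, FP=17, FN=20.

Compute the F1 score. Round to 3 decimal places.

0.602

Precision = TP/(TP+FP) = 28/45 = 0.6222
Recall = TP/(TP+FN) = 28/48 = 0.5833
F1 = 2·TP/(2·TP+FP+FN) = 56/93 = 0.602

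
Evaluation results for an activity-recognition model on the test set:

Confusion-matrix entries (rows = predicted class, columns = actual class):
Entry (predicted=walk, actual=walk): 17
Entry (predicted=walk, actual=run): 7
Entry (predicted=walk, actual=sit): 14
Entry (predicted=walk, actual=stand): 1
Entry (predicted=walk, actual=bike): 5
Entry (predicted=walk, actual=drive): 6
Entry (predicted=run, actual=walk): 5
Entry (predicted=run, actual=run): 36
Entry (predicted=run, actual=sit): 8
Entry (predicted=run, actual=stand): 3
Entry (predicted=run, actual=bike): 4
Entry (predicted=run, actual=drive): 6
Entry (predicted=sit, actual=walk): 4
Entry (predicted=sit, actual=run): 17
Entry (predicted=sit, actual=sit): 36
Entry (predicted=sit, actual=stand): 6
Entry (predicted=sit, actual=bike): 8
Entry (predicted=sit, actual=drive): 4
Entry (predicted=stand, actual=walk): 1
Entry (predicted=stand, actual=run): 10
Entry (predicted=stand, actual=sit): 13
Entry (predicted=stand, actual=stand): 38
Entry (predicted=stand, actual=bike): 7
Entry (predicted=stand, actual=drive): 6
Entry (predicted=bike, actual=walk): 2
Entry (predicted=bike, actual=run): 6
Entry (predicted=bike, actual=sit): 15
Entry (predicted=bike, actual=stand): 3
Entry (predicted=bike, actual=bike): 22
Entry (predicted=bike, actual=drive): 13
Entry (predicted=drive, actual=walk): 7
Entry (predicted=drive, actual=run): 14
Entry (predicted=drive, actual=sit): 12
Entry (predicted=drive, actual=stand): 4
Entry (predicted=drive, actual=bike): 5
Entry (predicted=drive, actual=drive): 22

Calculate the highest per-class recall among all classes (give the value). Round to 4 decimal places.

Per-class recall (TP/(TP+FN)):
  walk: TP=17, FN=5+4+1+2+7=19 → 17/36 = 0.47222
  run: TP=36, FN=7+17+10+6+14=54 → 36/90 = 0.40000
  sit: TP=36, FN=14+8+13+15+12=62 → 36/98 = 0.36735
  stand: TP=38, FN=1+3+6+3+4=17 → 38/55 = 0.69091
  bike: TP=22, FN=5+4+8+7+5=29 → 22/51 = 0.43137
  drive: TP=22, FN=6+6+4+6+13=35 → 22/57 = 0.38596
Highest is class 'stand' with recall = 0.6909.

0.6909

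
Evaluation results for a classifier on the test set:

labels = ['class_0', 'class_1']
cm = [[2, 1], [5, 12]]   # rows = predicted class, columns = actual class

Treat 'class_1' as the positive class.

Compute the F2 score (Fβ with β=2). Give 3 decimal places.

Fβ = (1+β²)·TP / ((1+β²)·TP + β²·FN + FP), with β²=4
= 5·12 / (5·12 + 4·1 + 5) = 0.870

0.870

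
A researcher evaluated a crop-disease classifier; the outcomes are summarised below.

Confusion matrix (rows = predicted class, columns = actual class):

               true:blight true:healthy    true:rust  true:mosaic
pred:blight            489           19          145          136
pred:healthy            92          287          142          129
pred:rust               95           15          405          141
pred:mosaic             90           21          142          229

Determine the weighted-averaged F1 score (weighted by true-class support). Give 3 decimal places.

Per-class F1 score (2·TP/(2·TP+FP+FN)):
  blight: TP=489, FP=19+145+136=300, FN=92+95+90=277 → 978/1555 = 0.6289
  healthy: TP=287, FP=92+142+129=363, FN=19+15+21=55 → 574/992 = 0.5786
  rust: TP=405, FP=95+15+141=251, FN=145+142+142=429 → 810/1490 = 0.5436
  mosaic: TP=229, FP=90+21+142=253, FN=136+129+141=406 → 458/1117 = 0.4100
Weighted-F1 score = Σ (supportᵢ/N)·F1 scoreᵢ with N=2577: (766/2577)·0.6289 + (342/2577)·0.5786 + (834/2577)·0.5436 + (635/2577)·0.4100 = 0.541

0.541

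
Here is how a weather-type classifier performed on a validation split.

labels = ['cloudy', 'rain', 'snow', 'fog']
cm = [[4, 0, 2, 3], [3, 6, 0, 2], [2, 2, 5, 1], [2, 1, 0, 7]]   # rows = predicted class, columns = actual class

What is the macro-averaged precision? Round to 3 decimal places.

Per-class precision (TP/(TP+FP)):
  cloudy: TP=4, FP=0+2+3=5 → 4/9 = 0.4444
  rain: TP=6, FP=3+0+2=5 → 6/11 = 0.5455
  snow: TP=5, FP=2+2+1=5 → 5/10 = 0.5000
  fog: TP=7, FP=2+1+0=3 → 7/10 = 0.7000
Macro-precision = mean = (0.4444 + 0.5455 + 0.5000 + 0.7000) / 4 = 0.547

0.547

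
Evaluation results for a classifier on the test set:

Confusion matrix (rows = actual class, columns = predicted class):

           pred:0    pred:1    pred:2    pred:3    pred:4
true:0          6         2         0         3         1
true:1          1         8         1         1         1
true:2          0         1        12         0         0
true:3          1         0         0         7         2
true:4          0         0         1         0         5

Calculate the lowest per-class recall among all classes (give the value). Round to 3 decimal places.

Per-class recall (TP/(TP+FN)):
  0: TP=6, FN=2+0+3+1=6 → 6/12 = 0.5000
  1: TP=8, FN=1+1+1+1=4 → 8/12 = 0.6667
  2: TP=12, FN=0+1+0+0=1 → 12/13 = 0.9231
  3: TP=7, FN=1+0+0+2=3 → 7/10 = 0.7000
  4: TP=5, FN=0+0+1+0=1 → 5/6 = 0.8333
Lowest is class '0' with recall = 0.500.

0.500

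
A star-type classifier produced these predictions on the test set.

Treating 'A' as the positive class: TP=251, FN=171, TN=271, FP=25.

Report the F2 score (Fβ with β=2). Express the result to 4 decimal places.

Fβ = (1+β²)·TP / ((1+β²)·TP + β²·FN + FP), with β²=4
= 5·251 / (5·251 + 4·171 + 25) = 0.6390

0.6390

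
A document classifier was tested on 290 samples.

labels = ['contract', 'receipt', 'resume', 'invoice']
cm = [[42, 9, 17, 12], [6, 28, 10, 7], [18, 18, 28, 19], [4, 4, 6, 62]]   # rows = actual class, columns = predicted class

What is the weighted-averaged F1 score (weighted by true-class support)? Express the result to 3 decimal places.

Per-class F1 score (2·TP/(2·TP+FP+FN)):
  contract: TP=42, FP=6+18+4=28, FN=9+17+12=38 → 84/150 = 0.5600
  receipt: TP=28, FP=9+18+4=31, FN=6+10+7=23 → 56/110 = 0.5091
  resume: TP=28, FP=17+10+6=33, FN=18+18+19=55 → 56/144 = 0.3889
  invoice: TP=62, FP=12+7+19=38, FN=4+4+6=14 → 124/176 = 0.7045
Weighted-F1 score = Σ (supportᵢ/N)·F1 scoreᵢ with N=290: (80/290)·0.5600 + (51/290)·0.5091 + (83/290)·0.3889 + (76/290)·0.7045 = 0.540

0.540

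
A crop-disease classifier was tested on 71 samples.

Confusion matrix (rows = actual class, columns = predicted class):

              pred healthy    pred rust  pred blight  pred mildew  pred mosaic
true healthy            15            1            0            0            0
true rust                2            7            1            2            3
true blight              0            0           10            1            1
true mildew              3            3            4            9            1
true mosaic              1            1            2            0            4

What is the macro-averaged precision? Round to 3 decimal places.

Per-class precision (TP/(TP+FP)):
  healthy: TP=15, FP=2+0+3+1=6 → 15/21 = 0.7143
  rust: TP=7, FP=1+0+3+1=5 → 7/12 = 0.5833
  blight: TP=10, FP=0+1+4+2=7 → 10/17 = 0.5882
  mildew: TP=9, FP=0+2+1+0=3 → 9/12 = 0.7500
  mosaic: TP=4, FP=0+3+1+1=5 → 4/9 = 0.4444
Macro-precision = mean = (0.7143 + 0.5833 + 0.5882 + 0.7500 + 0.4444) / 5 = 0.616

0.616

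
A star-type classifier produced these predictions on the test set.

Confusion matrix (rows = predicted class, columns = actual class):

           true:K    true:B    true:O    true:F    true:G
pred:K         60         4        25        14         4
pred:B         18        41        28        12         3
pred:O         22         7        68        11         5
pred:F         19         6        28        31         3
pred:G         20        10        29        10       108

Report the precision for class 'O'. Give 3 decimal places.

0.602

precision = TP/(TP+FP).
O: TP=68, FP=22+7+11+5=45 → 68/113 = 0.6018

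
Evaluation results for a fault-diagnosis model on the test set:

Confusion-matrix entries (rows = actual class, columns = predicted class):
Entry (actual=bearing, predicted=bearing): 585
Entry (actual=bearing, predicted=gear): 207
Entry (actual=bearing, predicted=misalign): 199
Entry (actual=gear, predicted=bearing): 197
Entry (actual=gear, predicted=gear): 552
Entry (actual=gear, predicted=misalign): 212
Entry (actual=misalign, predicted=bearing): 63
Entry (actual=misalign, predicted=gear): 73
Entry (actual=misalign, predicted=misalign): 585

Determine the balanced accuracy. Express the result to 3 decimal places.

0.659

Balanced accuracy = mean of per-class recall.
  bearing: recall = 585/991 = 0.5903
  gear: recall = 552/961 = 0.5744
  misalign: recall = 585/721 = 0.8114
Mean = (0.5903 + 0.5744 + 0.8114) / 3 = 0.659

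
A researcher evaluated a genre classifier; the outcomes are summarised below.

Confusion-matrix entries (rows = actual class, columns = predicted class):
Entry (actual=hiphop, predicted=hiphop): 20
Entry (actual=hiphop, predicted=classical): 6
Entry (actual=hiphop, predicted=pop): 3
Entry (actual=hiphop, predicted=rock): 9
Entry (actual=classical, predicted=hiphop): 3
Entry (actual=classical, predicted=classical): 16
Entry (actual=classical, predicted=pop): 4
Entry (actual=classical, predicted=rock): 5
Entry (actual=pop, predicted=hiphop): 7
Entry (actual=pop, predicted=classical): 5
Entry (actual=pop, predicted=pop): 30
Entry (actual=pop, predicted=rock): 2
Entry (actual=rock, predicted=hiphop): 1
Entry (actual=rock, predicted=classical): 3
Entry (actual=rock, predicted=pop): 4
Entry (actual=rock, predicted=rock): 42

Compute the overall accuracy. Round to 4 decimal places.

0.6750

Accuracy = trace / total = (20+16+30+42=108) / 160 = 108/160 = 0.6750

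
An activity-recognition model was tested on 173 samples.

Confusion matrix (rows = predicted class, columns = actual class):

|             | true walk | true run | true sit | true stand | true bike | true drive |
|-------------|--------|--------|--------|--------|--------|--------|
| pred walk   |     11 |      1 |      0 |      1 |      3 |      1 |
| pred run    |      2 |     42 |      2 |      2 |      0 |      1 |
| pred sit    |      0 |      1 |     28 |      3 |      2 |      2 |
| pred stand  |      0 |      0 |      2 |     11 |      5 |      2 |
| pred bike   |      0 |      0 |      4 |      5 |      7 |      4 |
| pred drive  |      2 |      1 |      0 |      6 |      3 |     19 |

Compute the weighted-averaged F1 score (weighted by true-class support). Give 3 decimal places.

Per-class F1 score (2·TP/(2·TP+FP+FN)):
  walk: TP=11, FP=1+0+1+3+1=6, FN=2+0+0+0+2=4 → 22/32 = 0.6875
  run: TP=42, FP=2+2+2+0+1=7, FN=1+1+0+0+1=3 → 84/94 = 0.8936
  sit: TP=28, FP=0+1+3+2+2=8, FN=0+2+2+4+0=8 → 56/72 = 0.7778
  stand: TP=11, FP=0+0+2+5+2=9, FN=1+2+3+5+6=17 → 22/48 = 0.4583
  bike: TP=7, FP=0+0+4+5+4=13, FN=3+0+2+5+3=13 → 14/40 = 0.3500
  drive: TP=19, FP=2+1+0+6+3=12, FN=1+1+2+2+4=10 → 38/60 = 0.6333
Weighted-F1 score = Σ (supportᵢ/N)·F1 scoreᵢ with N=173: (15/173)·0.6875 + (45/173)·0.8936 + (36/173)·0.7778 + (28/173)·0.4583 + (20/173)·0.3500 + (29/173)·0.6333 = 0.675

0.675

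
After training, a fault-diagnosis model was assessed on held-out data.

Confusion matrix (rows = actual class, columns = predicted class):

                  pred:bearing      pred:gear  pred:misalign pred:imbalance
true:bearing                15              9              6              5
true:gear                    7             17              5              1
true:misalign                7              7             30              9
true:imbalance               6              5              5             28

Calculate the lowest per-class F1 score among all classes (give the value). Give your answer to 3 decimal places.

Per-class F1 score (2·TP/(2·TP+FP+FN)):
  bearing: TP=15, FP=7+7+6=20, FN=9+6+5=20 → 30/70 = 0.4286
  gear: TP=17, FP=9+7+5=21, FN=7+5+1=13 → 34/68 = 0.5000
  misalign: TP=30, FP=6+5+5=16, FN=7+7+9=23 → 60/99 = 0.6061
  imbalance: TP=28, FP=5+1+9=15, FN=6+5+5=16 → 56/87 = 0.6437
Lowest is class 'bearing' with F1 score = 0.429.

0.429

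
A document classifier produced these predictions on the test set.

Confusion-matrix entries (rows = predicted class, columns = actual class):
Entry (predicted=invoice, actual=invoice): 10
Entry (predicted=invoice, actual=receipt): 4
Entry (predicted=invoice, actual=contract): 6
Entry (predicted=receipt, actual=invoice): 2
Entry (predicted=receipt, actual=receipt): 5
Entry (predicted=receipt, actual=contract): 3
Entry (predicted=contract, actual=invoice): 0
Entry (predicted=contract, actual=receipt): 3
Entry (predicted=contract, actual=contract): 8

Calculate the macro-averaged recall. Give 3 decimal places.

0.574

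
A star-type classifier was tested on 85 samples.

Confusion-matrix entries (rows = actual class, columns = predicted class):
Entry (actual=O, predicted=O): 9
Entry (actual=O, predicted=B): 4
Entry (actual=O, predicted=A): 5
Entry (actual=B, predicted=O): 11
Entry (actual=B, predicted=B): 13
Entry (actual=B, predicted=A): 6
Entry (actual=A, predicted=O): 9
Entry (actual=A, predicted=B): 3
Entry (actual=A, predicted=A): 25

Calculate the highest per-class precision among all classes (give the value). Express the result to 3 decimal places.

0.694

Per-class precision (TP/(TP+FP)):
  O: TP=9, FP=11+9=20 → 9/29 = 0.3103
  B: TP=13, FP=4+3=7 → 13/20 = 0.6500
  A: TP=25, FP=5+6=11 → 25/36 = 0.6944
Highest is class 'A' with precision = 0.694.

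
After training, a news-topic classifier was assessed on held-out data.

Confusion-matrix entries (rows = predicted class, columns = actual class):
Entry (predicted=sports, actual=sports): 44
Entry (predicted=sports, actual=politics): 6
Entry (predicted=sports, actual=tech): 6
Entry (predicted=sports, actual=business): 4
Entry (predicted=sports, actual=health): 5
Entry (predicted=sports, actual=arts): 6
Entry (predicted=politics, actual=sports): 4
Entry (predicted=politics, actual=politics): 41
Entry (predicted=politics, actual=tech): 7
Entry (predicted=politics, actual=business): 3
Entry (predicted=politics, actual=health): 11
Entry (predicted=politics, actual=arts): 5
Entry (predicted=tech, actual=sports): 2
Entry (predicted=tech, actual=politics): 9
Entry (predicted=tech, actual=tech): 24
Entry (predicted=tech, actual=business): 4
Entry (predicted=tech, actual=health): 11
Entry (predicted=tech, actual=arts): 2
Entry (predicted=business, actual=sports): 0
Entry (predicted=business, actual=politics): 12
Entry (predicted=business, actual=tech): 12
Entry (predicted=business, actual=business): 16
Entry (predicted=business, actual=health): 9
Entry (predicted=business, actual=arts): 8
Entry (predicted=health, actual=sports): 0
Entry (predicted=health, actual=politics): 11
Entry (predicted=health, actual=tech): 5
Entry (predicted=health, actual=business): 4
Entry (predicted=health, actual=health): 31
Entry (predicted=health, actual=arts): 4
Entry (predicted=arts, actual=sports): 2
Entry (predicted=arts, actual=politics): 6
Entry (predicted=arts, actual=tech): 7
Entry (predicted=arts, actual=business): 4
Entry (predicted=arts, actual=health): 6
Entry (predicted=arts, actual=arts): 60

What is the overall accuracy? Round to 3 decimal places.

0.552

Accuracy = trace / total = (44+41+24+16+31+60=216) / 391 = 216/391 = 0.552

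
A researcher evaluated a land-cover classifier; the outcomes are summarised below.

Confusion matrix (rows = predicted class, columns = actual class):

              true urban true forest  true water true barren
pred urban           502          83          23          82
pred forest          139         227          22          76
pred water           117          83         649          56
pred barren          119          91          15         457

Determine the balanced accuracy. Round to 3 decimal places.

Balanced accuracy = mean of per-class recall.
  urban: recall = 502/877 = 0.5724
  forest: recall = 227/484 = 0.4690
  water: recall = 649/709 = 0.9154
  barren: recall = 457/671 = 0.6811
Mean = (0.5724 + 0.4690 + 0.9154 + 0.6811) / 4 = 0.659

0.659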